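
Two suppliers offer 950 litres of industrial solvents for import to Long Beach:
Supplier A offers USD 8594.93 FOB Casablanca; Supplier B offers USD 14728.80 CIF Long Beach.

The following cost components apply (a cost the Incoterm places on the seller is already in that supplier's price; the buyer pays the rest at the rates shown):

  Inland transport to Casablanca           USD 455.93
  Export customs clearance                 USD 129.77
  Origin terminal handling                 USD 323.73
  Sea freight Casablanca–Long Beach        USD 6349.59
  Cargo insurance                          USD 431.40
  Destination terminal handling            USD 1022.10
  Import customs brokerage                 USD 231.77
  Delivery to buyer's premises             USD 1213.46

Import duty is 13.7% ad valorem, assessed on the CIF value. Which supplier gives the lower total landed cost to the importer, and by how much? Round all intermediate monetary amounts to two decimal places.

Supplier B is cheaper by USD 735.77

Supplier A (FOB):
CIF value = FOB price + freight + insurance = 8594.93 + 6349.59 + 431.40 = 15375.92
Import duty = 15375.92 × 13.7% = 2106.50
Buyer bears (A): 6349.59 + 431.40 + 1022.10 + 231.77 + 1213.46 = 9248.32
Landed cost (A) = invoice 8594.93 + 9248.32 + duty 2106.50 = 19949.75
Supplier B (CIF):
The CIF price already equals the CIF value: 14728.80
Import duty = 14728.80 × 13.7% = 2017.85
Buyer bears (B): 1022.10 + 231.77 + 1213.46 = 2467.33
Landed cost (B) = invoice 14728.80 + 2467.33 + duty 2017.85 = 19213.98
Difference = |19949.75 − 19213.98| = 735.77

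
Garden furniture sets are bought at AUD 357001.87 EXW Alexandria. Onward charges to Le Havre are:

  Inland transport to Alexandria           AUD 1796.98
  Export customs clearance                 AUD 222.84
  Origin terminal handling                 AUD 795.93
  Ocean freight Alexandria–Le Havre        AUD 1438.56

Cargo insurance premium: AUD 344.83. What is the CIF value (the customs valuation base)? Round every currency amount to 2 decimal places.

CIF = EXW price + pre-shipment costs + freight + insurance
CIF = 357001.87 + 1796.98 + 222.84 + 795.93 + 1438.56 + 344.83 = 361601.01

CIF value: AUD 361601.01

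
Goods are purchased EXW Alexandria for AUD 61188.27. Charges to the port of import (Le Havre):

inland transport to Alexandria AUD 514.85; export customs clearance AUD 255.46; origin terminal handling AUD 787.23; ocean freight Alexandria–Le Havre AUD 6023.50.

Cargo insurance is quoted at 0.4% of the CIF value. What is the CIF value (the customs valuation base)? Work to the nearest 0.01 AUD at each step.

CIF value: AUD 69045.49

Let C be the CIF value. C = EXW price + pre-shipment costs + freight + 0.4% × C
C − 0.4% × C = 61188.27 + 514.85 + 255.46 + 787.23 + 6023.50
0.996 × C = 68769.31
C = 68769.31 / 0.996 = 69045.49
Insurance premium = 0.4% × 69045.49 = 276.18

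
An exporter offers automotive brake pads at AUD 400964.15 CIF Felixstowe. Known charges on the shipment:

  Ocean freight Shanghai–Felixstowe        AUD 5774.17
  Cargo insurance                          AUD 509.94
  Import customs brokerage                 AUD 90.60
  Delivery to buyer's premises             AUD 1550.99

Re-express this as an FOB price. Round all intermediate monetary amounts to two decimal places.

Not relevant to the conversion: delivery, brokerage — on the buyer under both terms; not part of either seller's price.
From CIF to FOB, the seller no longer bears: freight, insurance.
FOB price = 400964.15 − 5774.17 − 509.94 = 394680.04

FOB price: AUD 394680.04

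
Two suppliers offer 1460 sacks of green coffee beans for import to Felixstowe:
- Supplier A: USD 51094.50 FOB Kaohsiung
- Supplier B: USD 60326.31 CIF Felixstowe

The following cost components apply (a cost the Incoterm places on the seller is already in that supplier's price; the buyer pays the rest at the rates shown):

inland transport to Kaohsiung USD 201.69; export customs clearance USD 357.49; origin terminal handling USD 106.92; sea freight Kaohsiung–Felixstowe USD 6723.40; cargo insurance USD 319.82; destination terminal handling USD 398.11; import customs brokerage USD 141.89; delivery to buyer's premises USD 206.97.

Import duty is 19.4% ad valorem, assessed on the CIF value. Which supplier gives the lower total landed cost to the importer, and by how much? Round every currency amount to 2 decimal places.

Supplier A is cheaper by USD 2613.17

Supplier A (FOB):
CIF value = FOB price + freight + insurance = 51094.50 + 6723.40 + 319.82 = 58137.72
Import duty = 58137.72 × 19.4% = 11278.72
Buyer bears (A): 6723.40 + 319.82 + 398.11 + 141.89 + 206.97 = 7790.19
Landed cost (A) = invoice 51094.50 + 7790.19 + duty 11278.72 = 70163.41
Supplier B (CIF):
The CIF price already equals the CIF value: 60326.31
Import duty = 60326.31 × 19.4% = 11703.30
Buyer bears (B): 398.11 + 141.89 + 206.97 = 746.97
Landed cost (B) = invoice 60326.31 + 746.97 + duty 11703.30 = 72776.58
Difference = |70163.41 − 72776.58| = 2613.17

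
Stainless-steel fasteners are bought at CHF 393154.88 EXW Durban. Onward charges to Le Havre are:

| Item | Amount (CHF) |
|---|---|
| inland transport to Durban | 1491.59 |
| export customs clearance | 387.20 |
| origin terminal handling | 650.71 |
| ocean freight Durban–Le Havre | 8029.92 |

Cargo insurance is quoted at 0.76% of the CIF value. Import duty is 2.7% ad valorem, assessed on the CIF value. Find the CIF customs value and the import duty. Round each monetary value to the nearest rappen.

Let C be the CIF value. C = EXW price + pre-shipment costs + freight + 0.76% × C
C − 0.76% × C = 393154.88 + 1491.59 + 387.20 + 650.71 + 8029.92
0.9924 × C = 403714.30
C = 403714.30 / 0.9924 = 406806.03
Insurance premium = 0.76% × 406806.03 = 3091.73
Import duty = 406806.03 × 2.7% = 10983.76

CIF value: CHF 406806.03; import duty: CHF 10983.76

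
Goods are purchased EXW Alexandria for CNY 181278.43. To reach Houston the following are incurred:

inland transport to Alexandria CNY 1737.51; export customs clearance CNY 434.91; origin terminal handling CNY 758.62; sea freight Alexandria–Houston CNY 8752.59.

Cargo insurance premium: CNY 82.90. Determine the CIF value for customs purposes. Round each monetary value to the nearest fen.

CIF = EXW price + pre-shipment costs + freight + insurance
CIF = 181278.43 + 1737.51 + 434.91 + 758.62 + 8752.59 + 82.90 = 193044.96

CIF value: CNY 193044.96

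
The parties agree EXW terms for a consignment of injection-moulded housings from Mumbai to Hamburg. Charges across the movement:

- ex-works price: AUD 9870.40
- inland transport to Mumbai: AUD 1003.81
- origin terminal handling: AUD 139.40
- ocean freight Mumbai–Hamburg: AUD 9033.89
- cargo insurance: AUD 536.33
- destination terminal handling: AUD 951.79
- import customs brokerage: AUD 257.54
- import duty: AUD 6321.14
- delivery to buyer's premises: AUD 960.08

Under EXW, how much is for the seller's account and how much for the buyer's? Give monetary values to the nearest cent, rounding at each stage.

Seller: AUD 9870.40; buyer: AUD 19203.98

EXW: the seller makes goods available at their premises; the buyer bears all onward costs.
Seller's account: goods 9870.40 = 9870.40
Buyer's account: inland to port 1003.81 + origin terminal 139.40 + freight 9033.89 + insurance 536.33 + destination terminal 951.79 + brokerage 257.54 + duty 6321.14 + delivery 960.08 = 19203.98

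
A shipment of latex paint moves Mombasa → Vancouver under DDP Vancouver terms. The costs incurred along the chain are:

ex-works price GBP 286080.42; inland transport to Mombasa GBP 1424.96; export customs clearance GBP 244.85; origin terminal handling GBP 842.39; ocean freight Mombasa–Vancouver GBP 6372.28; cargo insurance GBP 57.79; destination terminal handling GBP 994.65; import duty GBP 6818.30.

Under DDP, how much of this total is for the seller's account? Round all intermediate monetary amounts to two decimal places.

Seller's account: GBP 302835.64

DDP: the seller bears all costs including import duty.
Seller's account: goods 286080.42 + inland to port 1424.96 + export clearance 244.85 + origin terminal 842.39 + freight 6372.28 + insurance 57.79 + destination terminal 994.65 + duty 6818.30 = 302835.64
Buyer's account: 0.00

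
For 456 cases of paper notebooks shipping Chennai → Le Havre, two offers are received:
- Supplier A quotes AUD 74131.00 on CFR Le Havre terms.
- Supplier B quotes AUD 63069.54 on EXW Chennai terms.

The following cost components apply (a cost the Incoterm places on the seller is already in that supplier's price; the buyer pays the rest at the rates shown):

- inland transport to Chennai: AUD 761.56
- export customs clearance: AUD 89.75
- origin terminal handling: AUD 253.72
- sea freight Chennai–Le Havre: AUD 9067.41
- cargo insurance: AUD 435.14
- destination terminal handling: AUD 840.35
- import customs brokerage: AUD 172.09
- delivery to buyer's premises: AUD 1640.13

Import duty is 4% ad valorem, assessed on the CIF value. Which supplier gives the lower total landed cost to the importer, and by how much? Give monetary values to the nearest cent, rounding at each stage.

Supplier A (CFR):
CIF value = CFR price + insurance = 74131.00 + 435.14 = 74566.14
Import duty = 74566.14 × 4% = 2982.65
Buyer bears (A): 435.14 + 840.35 + 172.09 + 1640.13 = 3087.71
Landed cost (A) = invoice 74131.00 + 3087.71 + duty 2982.65 = 80201.36
Supplier B (EXW):
CIF value = EXW price + inland to port + export clearance + origin terminal + freight + insurance = 63069.54 + 761.56 + 89.75 + 253.72 + 9067.41 + 435.14 = 73677.12
Import duty = 73677.12 × 4% = 2947.08
Buyer bears (B): 761.56 + 89.75 + 253.72 + 9067.41 + 435.14 + 840.35 + 172.09 + 1640.13 = 13260.15
Landed cost (B) = invoice 63069.54 + 13260.15 + duty 2947.08 = 79276.77
Difference = |80201.36 − 79276.77| = 924.59

Supplier B is cheaper by AUD 924.59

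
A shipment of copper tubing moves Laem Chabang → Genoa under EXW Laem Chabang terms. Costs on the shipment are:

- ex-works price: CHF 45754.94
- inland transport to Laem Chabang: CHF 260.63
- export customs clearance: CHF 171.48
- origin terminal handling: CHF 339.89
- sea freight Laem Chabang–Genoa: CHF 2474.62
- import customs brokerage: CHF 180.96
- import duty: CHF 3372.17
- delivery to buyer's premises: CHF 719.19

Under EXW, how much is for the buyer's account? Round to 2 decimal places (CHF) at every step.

Buyer's account: CHF 7518.94

EXW: the seller makes goods available at their premises; the buyer bears all onward costs.
Seller's account: goods 45754.94 = 45754.94
Buyer's account: inland to port 260.63 + export clearance 171.48 + origin terminal 339.89 + freight 2474.62 + brokerage 180.96 + duty 3372.17 + delivery 719.19 = 7518.94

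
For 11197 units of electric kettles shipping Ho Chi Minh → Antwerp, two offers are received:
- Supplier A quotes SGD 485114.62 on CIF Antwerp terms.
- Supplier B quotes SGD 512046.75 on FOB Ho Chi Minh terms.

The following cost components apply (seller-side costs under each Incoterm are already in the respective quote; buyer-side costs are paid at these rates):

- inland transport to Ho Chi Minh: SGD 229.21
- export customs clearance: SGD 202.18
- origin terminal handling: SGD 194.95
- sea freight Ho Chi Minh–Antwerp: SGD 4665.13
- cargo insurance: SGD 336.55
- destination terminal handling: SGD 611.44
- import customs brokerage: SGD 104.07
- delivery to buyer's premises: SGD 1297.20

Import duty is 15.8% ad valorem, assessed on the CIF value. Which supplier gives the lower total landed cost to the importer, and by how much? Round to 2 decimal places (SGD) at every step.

Supplier A (CIF):
The CIF price already equals the CIF value: 485114.62
Import duty = 485114.62 × 15.8% = 76648.11
Buyer bears (A): 611.44 + 104.07 + 1297.20 = 2012.71
Landed cost (A) = invoice 485114.62 + 2012.71 + duty 76648.11 = 563775.44
Supplier B (FOB):
CIF value = FOB price + freight + insurance = 512046.75 + 4665.13 + 336.55 = 517048.43
Import duty = 517048.43 × 15.8% = 81693.65
Buyer bears (B): 4665.13 + 336.55 + 611.44 + 104.07 + 1297.20 = 7014.39
Landed cost (B) = invoice 512046.75 + 7014.39 + duty 81693.65 = 600754.79
Difference = |563775.44 − 600754.79| = 36979.35

Supplier A is cheaper by SGD 36979.35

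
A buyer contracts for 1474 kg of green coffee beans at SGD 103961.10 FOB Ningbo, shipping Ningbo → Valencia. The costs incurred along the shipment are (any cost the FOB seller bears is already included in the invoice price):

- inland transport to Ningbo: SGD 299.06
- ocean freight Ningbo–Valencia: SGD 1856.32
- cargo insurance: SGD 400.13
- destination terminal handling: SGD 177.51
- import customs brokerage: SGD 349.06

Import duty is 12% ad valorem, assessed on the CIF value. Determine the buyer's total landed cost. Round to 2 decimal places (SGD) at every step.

FOB: the seller bears costs until goods are on board at the origin port; the buyer bears freight, insurance and all costs thereafter.
Already in the invoice (seller's account under FOB): inland to port — exclude.
CIF value = FOB price + freight + insurance = 103961.10 + 1856.32 + 400.13 = 106217.55
Import duty = 106217.55 × 12% = 12746.11
Buyer bears: freight 1856.32 + insurance 400.13 + destination terminal 177.51 + brokerage 349.06 + duty 12746.11 = 15529.13
Landed cost = invoice 103961.10 + 15529.13 = 119490.23

Total landed cost: SGD 119490.23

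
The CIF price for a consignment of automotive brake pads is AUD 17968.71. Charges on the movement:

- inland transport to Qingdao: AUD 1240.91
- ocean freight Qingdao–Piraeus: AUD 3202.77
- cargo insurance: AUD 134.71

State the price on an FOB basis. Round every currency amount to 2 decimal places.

Not relevant to the conversion: inland to port — on the seller under both CIF and FOB; already in the CIF price and stays in the FOB price.
From CIF to FOB, the seller no longer bears: freight, insurance.
FOB price = 17968.71 − 3202.77 − 134.71 = 14631.23

FOB price: AUD 14631.23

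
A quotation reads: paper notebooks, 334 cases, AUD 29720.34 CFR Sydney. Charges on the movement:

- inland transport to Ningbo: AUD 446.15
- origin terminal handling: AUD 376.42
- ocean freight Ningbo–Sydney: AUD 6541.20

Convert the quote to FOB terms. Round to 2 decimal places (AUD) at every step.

FOB price: AUD 23179.14

Not relevant to the conversion: origin terminal, inland to port — on the seller under both CFR and FOB; already in the CFR price and stays in the FOB price.
From CFR to FOB, the seller no longer bears: freight.
FOB price = 29720.34 − 6541.20 = 23179.14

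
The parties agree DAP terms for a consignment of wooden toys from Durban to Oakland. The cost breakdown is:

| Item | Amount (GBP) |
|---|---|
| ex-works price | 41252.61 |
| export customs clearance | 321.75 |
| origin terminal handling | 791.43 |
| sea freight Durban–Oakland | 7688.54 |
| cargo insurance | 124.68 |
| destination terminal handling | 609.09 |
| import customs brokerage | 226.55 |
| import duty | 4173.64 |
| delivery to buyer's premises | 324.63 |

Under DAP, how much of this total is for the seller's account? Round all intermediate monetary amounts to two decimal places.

DAP: the seller bears all costs to the named destination except import duty and clearance.
Seller's account: goods 41252.61 + export clearance 321.75 + origin terminal 791.43 + freight 7688.54 + insurance 124.68 + destination terminal 609.09 + delivery 324.63 = 51112.73
Buyer's account: brokerage 226.55 + duty 4173.64 = 4400.19

Seller's account: GBP 51112.73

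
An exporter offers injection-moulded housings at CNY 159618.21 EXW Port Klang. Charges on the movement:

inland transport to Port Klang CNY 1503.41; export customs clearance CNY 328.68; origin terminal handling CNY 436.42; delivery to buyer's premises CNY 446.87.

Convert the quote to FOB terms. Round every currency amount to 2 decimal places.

Not relevant to the conversion: delivery — on the buyer under both terms; not part of either seller's price.
From EXW to FOB, the seller additionally bears: inland to port, export clearance, origin terminal.
FOB price = 159618.21 + 1503.41 + 328.68 + 436.42 = 161886.72

FOB price: CNY 161886.72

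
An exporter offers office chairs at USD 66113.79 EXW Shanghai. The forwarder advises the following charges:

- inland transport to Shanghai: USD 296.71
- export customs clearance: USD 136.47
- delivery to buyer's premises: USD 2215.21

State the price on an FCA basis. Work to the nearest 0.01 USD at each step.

Not relevant to the conversion: delivery — on the buyer under both terms; not part of either seller's price.
From EXW to FCA, the seller additionally bears: inland to port, export clearance.
FCA price = 66113.79 + 296.71 + 136.47 = 66546.97

FCA price: USD 66546.97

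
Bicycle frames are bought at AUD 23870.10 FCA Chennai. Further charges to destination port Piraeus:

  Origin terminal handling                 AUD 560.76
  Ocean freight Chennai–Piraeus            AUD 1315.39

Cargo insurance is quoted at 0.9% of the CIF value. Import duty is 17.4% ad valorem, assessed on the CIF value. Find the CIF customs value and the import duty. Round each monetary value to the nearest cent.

Let C be the CIF value. C = FCA price + pre-shipment costs + freight + 0.9% × C
C − 0.9% × C = 23870.10 + 560.76 + 1315.39
0.991 × C = 25746.25
C = 25746.25 / 0.991 = 25980.07
Insurance premium = 0.9% × 25980.07 = 233.82
Import duty = 25980.07 × 17.4% = 4520.53

CIF value: AUD 25980.07; import duty: AUD 4520.53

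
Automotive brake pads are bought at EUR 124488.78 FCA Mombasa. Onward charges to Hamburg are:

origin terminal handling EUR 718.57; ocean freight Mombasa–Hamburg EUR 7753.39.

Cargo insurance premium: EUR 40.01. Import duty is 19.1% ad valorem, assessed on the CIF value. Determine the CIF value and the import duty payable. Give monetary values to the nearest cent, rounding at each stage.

CIF = FCA price + pre-shipment costs + freight + insurance
CIF = 124488.78 + 718.57 + 7753.39 + 40.01 = 133000.75
Import duty = 133000.75 × 19.1% = 25403.14

CIF value: EUR 133000.75; import duty: EUR 25403.14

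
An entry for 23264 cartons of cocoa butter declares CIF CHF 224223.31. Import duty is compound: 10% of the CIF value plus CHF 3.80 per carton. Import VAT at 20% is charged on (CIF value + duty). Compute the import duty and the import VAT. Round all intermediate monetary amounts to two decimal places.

Import duty: CHF 110825.53; import VAT: CHF 67009.77

Ad valorem component: 224223.31 × 10% = 22422.33
Specific component: 23264 × 3.80 = 88403.20
Import duty = 22422.33 + 88403.20 = 110825.53
VAT base = CIF + duty = 224223.31 + 110825.53 = 335048.84
Import VAT = 335048.84 × 20% = 67009.77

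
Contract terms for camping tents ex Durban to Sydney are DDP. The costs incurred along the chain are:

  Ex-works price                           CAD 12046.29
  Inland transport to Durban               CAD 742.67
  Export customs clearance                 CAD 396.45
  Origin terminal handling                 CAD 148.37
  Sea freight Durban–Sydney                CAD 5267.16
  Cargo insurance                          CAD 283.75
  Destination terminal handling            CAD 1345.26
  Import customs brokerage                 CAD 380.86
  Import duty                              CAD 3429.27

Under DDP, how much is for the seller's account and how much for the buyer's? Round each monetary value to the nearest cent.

DDP: the seller bears all costs including import duty.
Seller's account: goods 12046.29 + inland to port 742.67 + export clearance 396.45 + origin terminal 148.37 + freight 5267.16 + insurance 283.75 + destination terminal 1345.26 + brokerage 380.86 + duty 3429.27 = 24040.08
Buyer's account: 0.00

Seller: CAD 24040.08; buyer: CAD 0.00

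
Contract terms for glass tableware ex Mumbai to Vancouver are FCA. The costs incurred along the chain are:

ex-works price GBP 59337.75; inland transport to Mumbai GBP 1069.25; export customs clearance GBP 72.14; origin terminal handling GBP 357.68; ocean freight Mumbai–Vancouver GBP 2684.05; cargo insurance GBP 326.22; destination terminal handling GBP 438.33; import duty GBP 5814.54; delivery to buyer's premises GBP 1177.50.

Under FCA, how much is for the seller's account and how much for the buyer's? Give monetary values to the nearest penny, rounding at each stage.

Seller: GBP 60479.14; buyer: GBP 10798.32

FCA: the seller delivers export-cleared goods to the carrier; the buyer bears costs from that point.
Seller's account: goods 59337.75 + inland to port 1069.25 + export clearance 72.14 = 60479.14
Buyer's account: origin terminal 357.68 + freight 2684.05 + insurance 326.22 + destination terminal 438.33 + duty 5814.54 + delivery 1177.50 = 10798.32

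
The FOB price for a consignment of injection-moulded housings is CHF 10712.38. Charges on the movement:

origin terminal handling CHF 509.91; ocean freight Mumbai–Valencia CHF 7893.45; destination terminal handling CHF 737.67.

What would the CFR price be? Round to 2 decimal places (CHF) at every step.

CFR price: CHF 18605.83

Not relevant to the conversion: origin terminal — on the seller under both FOB and CFR; already in the FOB price and stays in the CFR price. destination terminal — on the buyer under both terms; not part of either seller's price.
From FOB to CFR, the seller additionally bears: freight.
CFR price = 10712.38 + 7893.45 = 18605.83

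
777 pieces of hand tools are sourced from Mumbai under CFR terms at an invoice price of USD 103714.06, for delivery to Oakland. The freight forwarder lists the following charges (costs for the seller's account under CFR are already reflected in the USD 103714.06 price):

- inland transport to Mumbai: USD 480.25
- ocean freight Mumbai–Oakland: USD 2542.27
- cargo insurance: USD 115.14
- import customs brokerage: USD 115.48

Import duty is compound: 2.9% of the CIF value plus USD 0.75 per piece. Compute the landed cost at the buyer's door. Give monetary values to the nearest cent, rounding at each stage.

CFR: the seller pays costs through ocean freight to the destination port, but not insurance.
Already in the invoice (seller's account under CFR): inland to port, freight — exclude.
CIF value = CFR price + insurance = 103714.06 + 115.14 = 103829.20
Ad valorem component: 103829.20 × 2.9% = 3011.05
Specific component: 777 × 0.75 = 582.75
Import duty = 3011.05 + 582.75 = 3593.80
Buyer bears: insurance 115.14 + brokerage 115.48 + duty 3593.80 = 3824.42
Landed cost = invoice 103714.06 + 3824.42 = 107538.48

Total landed cost: USD 107538.48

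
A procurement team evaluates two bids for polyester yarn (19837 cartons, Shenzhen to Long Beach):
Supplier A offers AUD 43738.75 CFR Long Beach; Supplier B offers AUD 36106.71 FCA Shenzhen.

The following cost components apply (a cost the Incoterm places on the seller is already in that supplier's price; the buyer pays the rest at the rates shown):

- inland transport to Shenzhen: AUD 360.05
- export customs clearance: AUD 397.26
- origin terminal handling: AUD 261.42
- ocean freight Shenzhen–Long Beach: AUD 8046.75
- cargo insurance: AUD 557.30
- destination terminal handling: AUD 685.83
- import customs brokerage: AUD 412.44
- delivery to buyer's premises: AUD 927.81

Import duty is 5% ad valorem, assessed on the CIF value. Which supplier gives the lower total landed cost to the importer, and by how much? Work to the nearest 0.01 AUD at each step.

Supplier A (CFR):
CIF value = CFR price + insurance = 43738.75 + 557.30 = 44296.05
Import duty = 44296.05 × 5% = 2214.80
Buyer bears (A): 557.30 + 685.83 + 412.44 + 927.81 = 2583.38
Landed cost (A) = invoice 43738.75 + 2583.38 + duty 2214.80 = 48536.93
Supplier B (FCA):
CIF value = FCA price + origin terminal + freight + insurance = 36106.71 + 261.42 + 8046.75 + 557.30 = 44972.18
Import duty = 44972.18 × 5% = 2248.61
Buyer bears (B): 261.42 + 8046.75 + 557.30 + 685.83 + 412.44 + 927.81 = 10891.55
Landed cost (B) = invoice 36106.71 + 10891.55 + duty 2248.61 = 49246.87
Difference = |48536.93 − 49246.87| = 709.94

Supplier A is cheaper by AUD 709.94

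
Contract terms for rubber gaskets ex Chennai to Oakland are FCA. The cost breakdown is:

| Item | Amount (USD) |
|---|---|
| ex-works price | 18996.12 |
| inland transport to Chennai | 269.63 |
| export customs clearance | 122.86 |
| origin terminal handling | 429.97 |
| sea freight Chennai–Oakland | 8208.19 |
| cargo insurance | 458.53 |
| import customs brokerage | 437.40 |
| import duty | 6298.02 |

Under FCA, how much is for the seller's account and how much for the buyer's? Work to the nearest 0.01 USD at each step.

FCA: the seller delivers export-cleared goods to the carrier; the buyer bears costs from that point.
Seller's account: goods 18996.12 + inland to port 269.63 + export clearance 122.86 = 19388.61
Buyer's account: origin terminal 429.97 + freight 8208.19 + insurance 458.53 + brokerage 437.40 + duty 6298.02 = 15832.11

Seller: USD 19388.61; buyer: USD 15832.11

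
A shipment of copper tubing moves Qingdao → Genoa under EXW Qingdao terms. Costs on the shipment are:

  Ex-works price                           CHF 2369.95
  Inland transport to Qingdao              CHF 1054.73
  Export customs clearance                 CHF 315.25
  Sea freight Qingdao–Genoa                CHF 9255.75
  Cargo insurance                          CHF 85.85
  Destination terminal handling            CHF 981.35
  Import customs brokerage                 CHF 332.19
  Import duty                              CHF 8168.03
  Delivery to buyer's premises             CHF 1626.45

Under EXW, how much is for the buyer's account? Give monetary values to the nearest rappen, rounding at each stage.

Buyer's account: CHF 21819.60

EXW: the seller makes goods available at their premises; the buyer bears all onward costs.
Seller's account: goods 2369.95 = 2369.95
Buyer's account: inland to port 1054.73 + export clearance 315.25 + freight 9255.75 + insurance 85.85 + destination terminal 981.35 + brokerage 332.19 + duty 8168.03 + delivery 1626.45 = 21819.60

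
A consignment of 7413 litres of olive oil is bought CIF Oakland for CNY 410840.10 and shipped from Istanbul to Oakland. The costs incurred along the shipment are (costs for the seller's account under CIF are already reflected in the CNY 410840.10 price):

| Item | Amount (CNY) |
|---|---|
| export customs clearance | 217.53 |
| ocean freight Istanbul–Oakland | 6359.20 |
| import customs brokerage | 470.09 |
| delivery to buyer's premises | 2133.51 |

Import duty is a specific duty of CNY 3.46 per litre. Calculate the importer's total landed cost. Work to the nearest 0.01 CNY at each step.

CIF: the seller pays costs through ocean freight and marine insurance to the destination port.
Already in the invoice (seller's account under CIF): export clearance, freight — exclude.
The CIF price already equals the CIF value: 410840.10
Import duty = 7413 × 3.46 = 25648.98
Buyer bears: brokerage 470.09 + delivery 2133.51 + duty 25648.98 = 28252.58
Landed cost = invoice 410840.10 + 28252.58 = 439092.68

Total landed cost: CNY 439092.68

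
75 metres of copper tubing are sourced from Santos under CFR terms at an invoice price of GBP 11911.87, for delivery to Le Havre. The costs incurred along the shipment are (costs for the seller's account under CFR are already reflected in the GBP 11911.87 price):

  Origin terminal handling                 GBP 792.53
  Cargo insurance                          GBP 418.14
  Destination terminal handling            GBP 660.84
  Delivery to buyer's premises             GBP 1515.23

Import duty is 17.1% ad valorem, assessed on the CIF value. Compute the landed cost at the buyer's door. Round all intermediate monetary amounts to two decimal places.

CFR: the seller pays costs through ocean freight to the destination port, but not insurance.
Already in the invoice (seller's account under CFR): origin terminal — exclude.
CIF value = CFR price + insurance = 11911.87 + 418.14 = 12330.01
Import duty = 12330.01 × 17.1% = 2108.43
Buyer bears: insurance 418.14 + destination terminal 660.84 + delivery 1515.23 + duty 2108.43 = 4702.64
Landed cost = invoice 11911.87 + 4702.64 = 16614.51

Total landed cost: GBP 16614.51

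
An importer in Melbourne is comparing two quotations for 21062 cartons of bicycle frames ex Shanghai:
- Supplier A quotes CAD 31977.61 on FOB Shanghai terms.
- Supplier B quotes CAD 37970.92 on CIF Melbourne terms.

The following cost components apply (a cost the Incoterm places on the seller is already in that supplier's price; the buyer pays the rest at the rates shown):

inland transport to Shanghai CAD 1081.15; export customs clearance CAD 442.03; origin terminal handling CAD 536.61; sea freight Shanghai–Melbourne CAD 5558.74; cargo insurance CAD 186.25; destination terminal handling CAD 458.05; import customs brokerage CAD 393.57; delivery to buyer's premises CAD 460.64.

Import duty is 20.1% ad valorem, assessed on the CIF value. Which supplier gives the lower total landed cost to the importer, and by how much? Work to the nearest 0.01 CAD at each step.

Supplier A (FOB):
CIF value = FOB price + freight + insurance = 31977.61 + 5558.74 + 186.25 = 37722.60
Import duty = 37722.60 × 20.1% = 7582.24
Buyer bears (A): 5558.74 + 186.25 + 458.05 + 393.57 + 460.64 = 7057.25
Landed cost (A) = invoice 31977.61 + 7057.25 + duty 7582.24 = 46617.10
Supplier B (CIF):
The CIF price already equals the CIF value: 37970.92
Import duty = 37970.92 × 20.1% = 7632.15
Buyer bears (B): 458.05 + 393.57 + 460.64 = 1312.26
Landed cost (B) = invoice 37970.92 + 1312.26 + duty 7632.15 = 46915.33
Difference = |46617.10 − 46915.33| = 298.23

Supplier A is cheaper by CAD 298.23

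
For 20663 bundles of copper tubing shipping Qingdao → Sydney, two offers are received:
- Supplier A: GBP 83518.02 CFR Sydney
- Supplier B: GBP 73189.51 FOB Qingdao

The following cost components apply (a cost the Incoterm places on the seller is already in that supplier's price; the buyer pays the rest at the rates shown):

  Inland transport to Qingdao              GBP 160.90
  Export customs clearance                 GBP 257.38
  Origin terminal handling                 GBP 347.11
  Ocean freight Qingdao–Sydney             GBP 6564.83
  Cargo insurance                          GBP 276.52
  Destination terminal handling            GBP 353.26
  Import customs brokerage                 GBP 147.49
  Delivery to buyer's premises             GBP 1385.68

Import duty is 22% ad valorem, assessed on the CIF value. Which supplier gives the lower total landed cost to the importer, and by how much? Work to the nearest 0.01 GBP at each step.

Supplier A (CFR):
CIF value = CFR price + insurance = 83518.02 + 276.52 = 83794.54
Import duty = 83794.54 × 22% = 18434.80
Buyer bears (A): 276.52 + 353.26 + 147.49 + 1385.68 = 2162.95
Landed cost (A) = invoice 83518.02 + 2162.95 + duty 18434.80 = 104115.77
Supplier B (FOB):
CIF value = FOB price + freight + insurance = 73189.51 + 6564.83 + 276.52 = 80030.86
Import duty = 80030.86 × 22% = 17606.79
Buyer bears (B): 6564.83 + 276.52 + 353.26 + 147.49 + 1385.68 = 8727.78
Landed cost (B) = invoice 73189.51 + 8727.78 + duty 17606.79 = 99524.08
Difference = |104115.77 − 99524.08| = 4591.69

Supplier B is cheaper by GBP 4591.69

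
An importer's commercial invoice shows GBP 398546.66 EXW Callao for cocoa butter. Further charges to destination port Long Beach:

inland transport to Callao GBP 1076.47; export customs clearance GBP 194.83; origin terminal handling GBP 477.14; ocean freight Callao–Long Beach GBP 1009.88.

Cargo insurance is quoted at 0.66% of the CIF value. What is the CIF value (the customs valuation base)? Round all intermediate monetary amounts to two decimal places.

Let C be the CIF value. C = EXW price + pre-shipment costs + freight + 0.66% × C
C − 0.66% × C = 398546.66 + 1076.47 + 194.83 + 477.14 + 1009.88
0.9934 × C = 401304.98
C = 401304.98 / 0.9934 = 403971.19
Insurance premium = 0.66% × 403971.19 = 2666.21

CIF value: GBP 403971.19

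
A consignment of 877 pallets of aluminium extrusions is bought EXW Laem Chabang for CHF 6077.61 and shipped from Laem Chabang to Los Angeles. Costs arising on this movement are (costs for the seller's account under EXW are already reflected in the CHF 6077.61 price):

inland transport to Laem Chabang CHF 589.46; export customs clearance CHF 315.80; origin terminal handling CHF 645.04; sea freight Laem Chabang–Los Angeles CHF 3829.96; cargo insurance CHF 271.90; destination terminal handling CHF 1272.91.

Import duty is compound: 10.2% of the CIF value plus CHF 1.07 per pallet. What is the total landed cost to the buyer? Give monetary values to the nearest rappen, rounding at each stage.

EXW: the seller makes goods available at their premises; the buyer bears all onward costs.
CIF value = EXW price + inland to port + export clearance + origin terminal + freight + insurance = 6077.61 + 589.46 + 315.80 + 645.04 + 3829.96 + 271.90 = 11729.77
Ad valorem component: 11729.77 × 10.2% = 1196.44
Specific component: 877 × 1.07 = 938.39
Import duty = 1196.44 + 938.39 = 2134.83
Buyer bears: inland to port 589.46 + export clearance 315.80 + origin terminal 645.04 + freight 3829.96 + insurance 271.90 + destination terminal 1272.91 + duty 2134.83 = 9059.90
Landed cost = invoice 6077.61 + 9059.90 = 15137.51

Total landed cost: CHF 15137.51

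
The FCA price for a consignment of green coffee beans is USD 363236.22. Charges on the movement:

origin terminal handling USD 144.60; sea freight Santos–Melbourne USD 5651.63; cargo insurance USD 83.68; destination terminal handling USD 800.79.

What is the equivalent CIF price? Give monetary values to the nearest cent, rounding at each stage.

Not relevant to the conversion: destination terminal — on the buyer under both terms; not part of either seller's price.
From FCA to CIF, the seller additionally bears: origin terminal, freight, insurance.
CIF price = 363236.22 + 144.60 + 5651.63 + 83.68 = 369116.13

CIF price: USD 369116.13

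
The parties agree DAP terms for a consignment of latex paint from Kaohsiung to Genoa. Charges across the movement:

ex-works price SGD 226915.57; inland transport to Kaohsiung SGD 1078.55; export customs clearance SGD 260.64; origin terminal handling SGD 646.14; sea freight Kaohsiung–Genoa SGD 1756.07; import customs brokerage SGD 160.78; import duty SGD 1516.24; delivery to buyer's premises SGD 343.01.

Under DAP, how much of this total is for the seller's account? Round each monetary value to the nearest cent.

Seller's account: SGD 230999.98

DAP: the seller bears all costs to the named destination except import duty and clearance.
Seller's account: goods 226915.57 + inland to port 1078.55 + export clearance 260.64 + origin terminal 646.14 + freight 1756.07 + delivery 343.01 = 230999.98
Buyer's account: brokerage 160.78 + duty 1516.24 = 1677.02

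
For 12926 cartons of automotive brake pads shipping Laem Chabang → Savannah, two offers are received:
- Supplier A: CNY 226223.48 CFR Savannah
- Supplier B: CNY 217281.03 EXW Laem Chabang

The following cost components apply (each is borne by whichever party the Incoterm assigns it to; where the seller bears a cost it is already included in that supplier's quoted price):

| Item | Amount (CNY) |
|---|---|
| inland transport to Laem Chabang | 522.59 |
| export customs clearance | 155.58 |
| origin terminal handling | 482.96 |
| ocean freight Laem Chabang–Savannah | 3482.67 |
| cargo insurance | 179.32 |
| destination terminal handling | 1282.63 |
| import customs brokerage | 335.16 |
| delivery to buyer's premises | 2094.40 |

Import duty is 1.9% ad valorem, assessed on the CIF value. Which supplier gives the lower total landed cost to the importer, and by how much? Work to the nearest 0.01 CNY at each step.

Supplier B is cheaper by CNY 4380.32

Supplier A (CFR):
CIF value = CFR price + insurance = 226223.48 + 179.32 = 226402.80
Import duty = 226402.80 × 1.9% = 4301.65
Buyer bears (A): 179.32 + 1282.63 + 335.16 + 2094.40 = 3891.51
Landed cost (A) = invoice 226223.48 + 3891.51 + duty 4301.65 = 234416.64
Supplier B (EXW):
CIF value = EXW price + inland to port + export clearance + origin terminal + freight + insurance = 217281.03 + 522.59 + 155.58 + 482.96 + 3482.67 + 179.32 = 222104.15
Import duty = 222104.15 × 1.9% = 4219.98
Buyer bears (B): 522.59 + 155.58 + 482.96 + 3482.67 + 179.32 + 1282.63 + 335.16 + 2094.40 = 8535.31
Landed cost (B) = invoice 217281.03 + 8535.31 + duty 4219.98 = 230036.32
Difference = |234416.64 − 230036.32| = 4380.32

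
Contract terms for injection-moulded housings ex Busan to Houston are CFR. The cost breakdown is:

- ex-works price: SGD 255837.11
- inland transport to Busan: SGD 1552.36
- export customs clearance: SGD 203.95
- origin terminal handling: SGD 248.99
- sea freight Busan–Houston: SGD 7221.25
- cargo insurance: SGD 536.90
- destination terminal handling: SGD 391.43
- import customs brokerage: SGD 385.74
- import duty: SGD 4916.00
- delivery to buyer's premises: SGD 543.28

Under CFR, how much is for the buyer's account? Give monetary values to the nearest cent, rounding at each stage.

Buyer's account: SGD 6773.35

CFR: the seller pays costs through ocean freight to the destination port, but not insurance.
Seller's account: goods 255837.11 + inland to port 1552.36 + export clearance 203.95 + origin terminal 248.99 + freight 7221.25 = 265063.66
Buyer's account: insurance 536.90 + destination terminal 391.43 + brokerage 385.74 + duty 4916.00 + delivery 543.28 = 6773.35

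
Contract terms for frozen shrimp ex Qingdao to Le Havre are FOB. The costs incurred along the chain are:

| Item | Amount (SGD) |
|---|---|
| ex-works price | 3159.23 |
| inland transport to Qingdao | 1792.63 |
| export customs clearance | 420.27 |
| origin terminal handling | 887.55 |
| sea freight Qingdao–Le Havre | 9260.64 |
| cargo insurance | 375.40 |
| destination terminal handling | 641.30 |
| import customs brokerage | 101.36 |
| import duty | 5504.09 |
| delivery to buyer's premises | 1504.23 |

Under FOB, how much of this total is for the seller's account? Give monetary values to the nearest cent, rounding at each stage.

Seller's account: SGD 6259.68

FOB: the seller bears costs until goods are on board at the origin port; the buyer bears freight, insurance and all costs thereafter.
Seller's account: goods 3159.23 + inland to port 1792.63 + export clearance 420.27 + origin terminal 887.55 = 6259.68
Buyer's account: freight 9260.64 + insurance 375.40 + destination terminal 641.30 + brokerage 101.36 + duty 5504.09 + delivery 1504.23 = 17387.02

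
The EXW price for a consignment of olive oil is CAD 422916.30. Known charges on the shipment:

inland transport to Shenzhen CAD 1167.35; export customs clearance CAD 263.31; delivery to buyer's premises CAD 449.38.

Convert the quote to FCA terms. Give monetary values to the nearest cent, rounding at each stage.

Not relevant to the conversion: delivery — on the buyer under both terms; not part of either seller's price.
From EXW to FCA, the seller additionally bears: inland to port, export clearance.
FCA price = 422916.30 + 1167.35 + 263.31 = 424346.96

FCA price: CAD 424346.96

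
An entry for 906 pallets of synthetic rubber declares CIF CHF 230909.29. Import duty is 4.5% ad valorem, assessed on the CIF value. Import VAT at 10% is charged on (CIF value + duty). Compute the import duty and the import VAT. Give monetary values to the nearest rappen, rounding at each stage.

Import duty: CHF 10390.92; import VAT: CHF 24130.02

Import duty = 230909.29 × 4.5% = 10390.92
VAT base = CIF + duty = 230909.29 + 10390.92 = 241300.21
Import VAT = 241300.21 × 10% = 24130.02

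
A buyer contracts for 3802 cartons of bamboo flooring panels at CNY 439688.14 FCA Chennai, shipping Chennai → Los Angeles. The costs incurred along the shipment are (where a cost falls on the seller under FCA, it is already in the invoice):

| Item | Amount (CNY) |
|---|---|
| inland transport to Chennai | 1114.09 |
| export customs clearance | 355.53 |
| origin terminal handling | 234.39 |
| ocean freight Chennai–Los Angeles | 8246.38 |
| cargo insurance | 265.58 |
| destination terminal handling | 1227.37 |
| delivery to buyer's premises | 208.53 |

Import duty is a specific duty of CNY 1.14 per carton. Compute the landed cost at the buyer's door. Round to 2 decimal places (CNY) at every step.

FCA: the seller delivers export-cleared goods to the carrier; the buyer bears costs from that point.
Already in the invoice (seller's account under FCA): inland to port, export clearance — exclude.
CIF value = FCA price + origin terminal + freight + insurance = 439688.14 + 234.39 + 8246.38 + 265.58 = 448434.49
Import duty = 3802 × 1.14 = 4334.28
Buyer bears: origin terminal 234.39 + freight 8246.38 + insurance 265.58 + destination terminal 1227.37 + delivery 208.53 + duty 4334.28 = 14516.53
Landed cost = invoice 439688.14 + 14516.53 = 454204.67

Total landed cost: CNY 454204.67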